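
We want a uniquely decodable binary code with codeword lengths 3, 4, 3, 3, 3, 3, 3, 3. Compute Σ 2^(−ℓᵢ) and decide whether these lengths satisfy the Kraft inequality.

With common denominator 2^4 = 16: Σ 2^(−ℓᵢ) = 2/16 + 1/16 + 2/16 + 2/16 + 2/16 + 2/16 + 2/16 + 2/16 = 15/16 = 0.9375.
Kraft's inequality requires Σ ≤ 1; here Σ = 0.9375 ≤ 1, so such a prefix code exists.

0.9375; yes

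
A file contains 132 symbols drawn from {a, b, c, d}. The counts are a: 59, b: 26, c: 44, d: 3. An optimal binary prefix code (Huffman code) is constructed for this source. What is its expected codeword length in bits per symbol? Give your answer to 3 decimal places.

Probabilities are the counts divided by 132.
Repeatedly combine the two least-probable nodes; the expected code length is the sum of the merged weights.
merge 1/44 + 13/66 → 29/132
merge 29/132 + 1/3 → 73/132
merge 59/132 + 73/132 → 1
L = 29/132 + 73/132 + 1 = 39/22 ≈ 1.773 bits/symbol.

1.773 bits/symbol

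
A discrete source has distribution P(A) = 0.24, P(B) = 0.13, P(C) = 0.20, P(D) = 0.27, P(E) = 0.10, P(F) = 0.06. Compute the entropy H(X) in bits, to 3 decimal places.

H = −Σ pᵢ log₂ pᵢ.
−0.24·log₂(0.24) = 0.4941
−0.13·log₂(0.13) = 0.3826
−0.20·log₂(0.20) = 0.4644
−0.27·log₂(0.27) = 0.5100
−0.10·log₂(0.10) = 0.3322
−0.06·log₂(0.06) = 0.2435
Sum ≈ 2.4269 → 2.427 bits.

2.427 bits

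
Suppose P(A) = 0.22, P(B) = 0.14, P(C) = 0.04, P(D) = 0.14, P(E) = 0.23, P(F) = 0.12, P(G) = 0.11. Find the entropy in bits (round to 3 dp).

H = −Σ pᵢ log₂ pᵢ.
−0.22·log₂(0.22) = 0.4806
−0.14·log₂(0.14) = 0.3971
−0.04·log₂(0.04) = 0.1858
−0.14·log₂(0.14) = 0.3971
−0.23·log₂(0.23) = 0.4877
−0.12·log₂(0.12) = 0.3671
−0.11·log₂(0.11) = 0.3503
Sum ≈ 2.6656 → 2.666 bits.

2.666 bits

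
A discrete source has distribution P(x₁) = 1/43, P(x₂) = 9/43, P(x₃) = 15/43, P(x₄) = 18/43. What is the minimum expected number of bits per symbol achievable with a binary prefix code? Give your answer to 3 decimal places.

1.814 bits/symbol

Repeatedly combine the two least-probable nodes; the expected code length is the sum of the merged weights.
merge 1/43 + 9/43 → 10/43
merge 10/43 + 15/43 → 25/43
merge 18/43 + 25/43 → 1
L = 10/43 + 25/43 + 1 = 78/43 ≈ 1.814 bits/symbol.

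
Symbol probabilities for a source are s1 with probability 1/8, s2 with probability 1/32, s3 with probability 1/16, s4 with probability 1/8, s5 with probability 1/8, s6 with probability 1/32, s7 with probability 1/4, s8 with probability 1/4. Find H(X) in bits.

2.6875 bits

Each probability is a power of 1/2, so log₂(1/p) is an integer.
H = Σ p·log₂(1/p) = 1/8·3 + 1/32·5 + 1/16·4 + 1/8·3 + 1/8·3 + 1/32·5 + 1/4·2 + 1/4·2 = 2.6875 bits.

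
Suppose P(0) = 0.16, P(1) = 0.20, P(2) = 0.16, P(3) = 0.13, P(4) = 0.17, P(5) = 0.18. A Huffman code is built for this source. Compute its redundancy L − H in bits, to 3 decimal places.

Entropy H = −Σ p log₂ p ≈ 2.5730 bits.
Huffman merges: 13/100+4/25→29/100; 4/25+17/100→33/100; 9/50+1/5→19/50; 29/100+33/100→31/50; 19/50+31/50→1. L = 131/50 ≈ 2.6200.
L − H = 2.6200 − 2.5730 = 0.047 bits.

0.047 bits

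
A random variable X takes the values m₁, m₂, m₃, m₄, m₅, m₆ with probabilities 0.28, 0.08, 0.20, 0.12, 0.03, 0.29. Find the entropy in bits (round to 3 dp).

2.307 bits

H = −Σ pᵢ log₂ pᵢ.
−0.28·log₂(0.28) = 0.5142
−0.08·log₂(0.08) = 0.2915
−0.20·log₂(0.20) = 0.4644
−0.12·log₂(0.12) = 0.3671
−0.03·log₂(0.03) = 0.1518
−0.29·log₂(0.29) = 0.5179
Sum ≈ 2.3069 → 2.307 bits.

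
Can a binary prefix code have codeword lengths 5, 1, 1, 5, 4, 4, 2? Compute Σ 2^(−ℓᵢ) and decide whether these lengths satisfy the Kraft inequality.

With common denominator 2^5 = 32: Σ 2^(−ℓᵢ) = 1/32 + 16/32 + 16/32 + 1/32 + 2/32 + 2/32 + 8/32 = 46/32 = 1.4375.
Kraft's inequality requires Σ ≤ 1; here Σ = 1.4375 > 1, so no such prefix code exists.

1.4375; no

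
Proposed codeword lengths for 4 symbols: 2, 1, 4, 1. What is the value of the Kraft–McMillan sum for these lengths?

1.3125

With common denominator 2^4 = 16: Σ 2^(−ℓᵢ) = 4/16 + 8/16 + 1/16 + 8/16 = 21/16 = 1.3125.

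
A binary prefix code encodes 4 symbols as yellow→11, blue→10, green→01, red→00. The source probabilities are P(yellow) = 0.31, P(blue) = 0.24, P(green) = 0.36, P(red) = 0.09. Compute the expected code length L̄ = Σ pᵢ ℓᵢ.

2 bits/symbol

L̄ = Σ pᵢ·ℓᵢ = 0.31·2 + 0.24·2 + 0.36·2 + 0.09·2 = 2 bits/symbol.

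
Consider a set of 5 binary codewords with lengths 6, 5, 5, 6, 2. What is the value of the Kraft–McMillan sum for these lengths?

0.34375

With common denominator 2^6 = 64: Σ 2^(−ℓᵢ) = 1/64 + 2/64 + 2/64 + 1/64 + 16/64 = 22/64 = 0.34375.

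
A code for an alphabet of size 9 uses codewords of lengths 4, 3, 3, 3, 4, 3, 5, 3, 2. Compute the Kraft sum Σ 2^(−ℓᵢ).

1.03125

With common denominator 2^5 = 32: Σ 2^(−ℓᵢ) = 2/32 + 4/32 + 4/32 + 4/32 + 2/32 + 4/32 + 1/32 + 4/32 + 8/32 = 33/32 = 1.03125.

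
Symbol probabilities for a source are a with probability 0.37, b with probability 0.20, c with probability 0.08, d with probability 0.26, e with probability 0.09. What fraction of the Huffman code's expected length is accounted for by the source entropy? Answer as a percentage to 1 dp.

Entropy H = −Σ p log₂ p ≈ 2.1046 bits.
Huffman merges: 2/25+9/100→17/100; 17/100+1/5→37/100; 13/50+37/100→63/100; 37/100+63/100→1. L = 217/100 ≈ 2.1700.
Efficiency = H/L = 2.1046/2.1700 = 97.0%.

97.0%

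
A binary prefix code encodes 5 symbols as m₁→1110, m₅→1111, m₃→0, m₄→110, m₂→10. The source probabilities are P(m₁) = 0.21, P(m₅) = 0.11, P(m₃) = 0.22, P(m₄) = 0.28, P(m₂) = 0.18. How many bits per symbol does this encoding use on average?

L̄ = Σ pᵢ·ℓᵢ = 0.21·4 + 0.11·4 + 0.22·1 + 0.28·3 + 0.18·2 = 2.7 bits/symbol.

2.7 bits/symbol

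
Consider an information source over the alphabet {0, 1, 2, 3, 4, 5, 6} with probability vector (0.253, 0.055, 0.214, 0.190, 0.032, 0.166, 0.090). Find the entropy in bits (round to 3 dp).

H = −Σ pᵢ log₂ pᵢ.
−0.253·log₂(0.253) = 0.5016
−0.055·log₂(0.055) = 0.2301
−0.214·log₂(0.214) = 0.4760
−0.190·log₂(0.190) = 0.4552
−0.032·log₂(0.032) = 0.1589
−0.166·log₂(0.166) = 0.4301
−0.090·log₂(0.090) = 0.3127
Sum ≈ 2.5646 → 2.565 bits.

2.565 bits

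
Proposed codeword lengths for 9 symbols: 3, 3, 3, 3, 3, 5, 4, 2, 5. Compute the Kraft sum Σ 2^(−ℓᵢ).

1

With common denominator 2^5 = 32: Σ 2^(−ℓᵢ) = 4/32 + 4/32 + 4/32 + 4/32 + 4/32 + 1/32 + 2/32 + 8/32 + 1/32 = 32/32 = 1.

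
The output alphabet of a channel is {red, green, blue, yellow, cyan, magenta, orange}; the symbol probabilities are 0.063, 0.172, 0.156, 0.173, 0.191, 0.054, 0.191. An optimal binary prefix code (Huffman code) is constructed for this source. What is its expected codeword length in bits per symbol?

Repeatedly combine the two least-probable nodes; the expected code length is the sum of the merged weights.
merge 27/500 + 63/1000 → 117/1000
merge 117/1000 + 39/250 → 273/1000
merge 43/250 + 173/1000 → 69/200
merge 191/1000 + 191/1000 → 191/500
merge 273/1000 + 69/200 → 309/500
merge 191/500 + 309/500 → 1
L = 117/1000 + 273/1000 + 69/200 + 191/500 + 309/500 + 1 = 547/200 = 2.735 bits/symbol.

2.735 bits/symbol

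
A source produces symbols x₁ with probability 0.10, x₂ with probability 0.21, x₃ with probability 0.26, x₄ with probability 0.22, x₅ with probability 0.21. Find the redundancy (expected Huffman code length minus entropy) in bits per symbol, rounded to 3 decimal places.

0.046 bits

Entropy H = −Σ p log₂ p ≈ 2.2637 bits.
Huffman merges: 1/10+21/100→31/100; 21/100+11/50→43/100; 13/50+31/100→57/100; 43/100+57/100→1. L = 231/100 ≈ 2.3100.
L − H = 2.3100 − 2.2637 = 0.046 bits.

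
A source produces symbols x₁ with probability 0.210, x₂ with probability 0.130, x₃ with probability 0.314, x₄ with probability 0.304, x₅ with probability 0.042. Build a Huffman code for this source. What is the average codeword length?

Repeatedly combine the two least-probable nodes; the expected code length is the sum of the merged weights.
merge 21/500 + 13/100 → 43/250
merge 43/250 + 21/100 → 191/500
merge 38/125 + 157/500 → 309/500
merge 191/500 + 309/500 → 1
L = 43/250 + 191/500 + 309/500 + 1 = 543/250 = 2.172 bits/symbol.

2.172 bits/symbol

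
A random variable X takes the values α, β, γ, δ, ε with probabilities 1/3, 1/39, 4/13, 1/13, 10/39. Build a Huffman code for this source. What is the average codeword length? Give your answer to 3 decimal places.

Repeatedly combine the two least-probable nodes; the expected code length is the sum of the merged weights.
merge 1/39 + 1/13 → 4/39
merge 4/39 + 10/39 → 14/39
merge 4/13 + 1/3 → 25/39
merge 14/39 + 25/39 → 1
L = 4/39 + 14/39 + 25/39 + 1 = 82/39 ≈ 2.103 bits/symbol.

2.103 bits/symbol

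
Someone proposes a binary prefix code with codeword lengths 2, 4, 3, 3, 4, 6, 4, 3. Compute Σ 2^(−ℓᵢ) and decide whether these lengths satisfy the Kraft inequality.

With common denominator 2^6 = 64: Σ 2^(−ℓᵢ) = 16/64 + 4/64 + 8/64 + 8/64 + 4/64 + 1/64 + 4/64 + 8/64 = 53/64 = 0.828125.
Kraft's inequality requires Σ ≤ 1; here Σ = 0.828125 ≤ 1, so such a prefix code exists.

0.828125; yes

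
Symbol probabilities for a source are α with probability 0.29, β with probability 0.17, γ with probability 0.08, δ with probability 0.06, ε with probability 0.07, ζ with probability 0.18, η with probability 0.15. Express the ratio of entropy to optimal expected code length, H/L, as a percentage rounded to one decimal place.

Entropy H = −Σ p log₂ p ≈ 2.6119 bits.
Huffman merges: 3/50+7/100→13/100; 2/25+13/100→21/100; 3/20+17/100→8/25; 9/50+21/100→39/100; 29/100+8/25→61/100; 39/100+61/100→1. L = 133/50 ≈ 2.6600.
Efficiency = H/L = 2.6119/2.6600 = 98.2%.

98.2%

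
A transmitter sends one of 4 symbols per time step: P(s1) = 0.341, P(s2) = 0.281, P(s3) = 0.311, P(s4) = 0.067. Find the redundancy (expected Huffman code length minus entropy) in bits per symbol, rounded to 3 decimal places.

0.171 bits

Entropy H = −Σ p log₂ p ≈ 1.8292 bits.
Huffman merges: 67/1000+281/1000→87/250; 311/1000+341/1000→163/250; 87/250+163/250→1. L = 2 ≈ 2.0000.
L − H = 2.0000 − 1.8292 = 0.171 bits.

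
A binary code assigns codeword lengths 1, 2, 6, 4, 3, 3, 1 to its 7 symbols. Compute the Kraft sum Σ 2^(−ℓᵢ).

1.578125

With common denominator 2^6 = 64: Σ 2^(−ℓᵢ) = 32/64 + 16/64 + 1/64 + 4/64 + 8/64 + 8/64 + 32/64 = 101/64 = 1.578125.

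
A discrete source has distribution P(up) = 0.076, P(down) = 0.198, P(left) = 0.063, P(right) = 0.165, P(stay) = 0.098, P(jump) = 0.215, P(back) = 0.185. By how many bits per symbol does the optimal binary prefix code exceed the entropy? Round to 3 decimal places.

Entropy H = −Σ p log₂ p ≈ 2.6809 bits.
Huffman merges: 63/1000+19/250→139/1000; 49/500+139/1000→237/1000; 33/200+37/200→7/20; 99/500+43/200→413/1000; 237/1000+7/20→587/1000; 413/1000+587/1000→1. L = 1363/500 ≈ 2.7260.
L − H = 2.7260 − 2.6809 = 0.045 bits.

0.045 bits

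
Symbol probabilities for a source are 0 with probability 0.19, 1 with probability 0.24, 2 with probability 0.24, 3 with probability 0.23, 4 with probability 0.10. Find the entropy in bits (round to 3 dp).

2.263 bits

H = −Σ pᵢ log₂ pᵢ.
−0.19·log₂(0.19) = 0.4552
−0.24·log₂(0.24) = 0.4941
−0.24·log₂(0.24) = 0.4941
−0.23·log₂(0.23) = 0.4877
−0.10·log₂(0.10) = 0.3322
Sum ≈ 2.2634 → 2.263 bits.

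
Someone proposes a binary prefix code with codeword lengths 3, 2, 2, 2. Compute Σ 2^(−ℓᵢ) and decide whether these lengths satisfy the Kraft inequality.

0.875; yes

With common denominator 2^3 = 8: Σ 2^(−ℓᵢ) = 1/8 + 2/8 + 2/8 + 2/8 = 7/8 = 0.875.
Kraft's inequality requires Σ ≤ 1; here Σ = 0.875 ≤ 1, so such a prefix code exists.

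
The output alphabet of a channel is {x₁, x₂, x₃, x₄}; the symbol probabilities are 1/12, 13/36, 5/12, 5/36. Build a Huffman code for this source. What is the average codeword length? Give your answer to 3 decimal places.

1.806 bits/symbol

Repeatedly combine the two least-probable nodes; the expected code length is the sum of the merged weights.
merge 1/12 + 5/36 → 2/9
merge 2/9 + 13/36 → 7/12
merge 5/12 + 7/12 → 1
L = 2/9 + 7/12 + 1 = 65/36 ≈ 1.806 bits/symbol.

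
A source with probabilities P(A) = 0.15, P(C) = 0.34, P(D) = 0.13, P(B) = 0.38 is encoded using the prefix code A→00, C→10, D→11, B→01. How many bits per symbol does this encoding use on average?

2 bits/symbol

L̄ = Σ pᵢ·ℓᵢ = 0.15·2 + 0.34·2 + 0.13·2 + 0.38·2 = 2 bits/symbol.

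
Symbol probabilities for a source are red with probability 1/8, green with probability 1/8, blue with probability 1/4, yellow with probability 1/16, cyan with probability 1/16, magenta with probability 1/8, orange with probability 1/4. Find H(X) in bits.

2.625 bits

Each probability is a power of 1/2, so log₂(1/p) is an integer.
H = Σ p·log₂(1/p) = 1/8·3 + 1/8·3 + 1/4·2 + 1/16·4 + 1/16·4 + 1/8·3 + 1/4·2 = 2.625 bits.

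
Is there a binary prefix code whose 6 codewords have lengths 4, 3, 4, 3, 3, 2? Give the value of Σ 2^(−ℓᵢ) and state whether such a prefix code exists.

With common denominator 2^4 = 16: Σ 2^(−ℓᵢ) = 1/16 + 2/16 + 1/16 + 2/16 + 2/16 + 4/16 = 12/16 = 0.75.
Kraft's inequality requires Σ ≤ 1; here Σ = 0.75 ≤ 1, so such a prefix code exists.

0.75; yes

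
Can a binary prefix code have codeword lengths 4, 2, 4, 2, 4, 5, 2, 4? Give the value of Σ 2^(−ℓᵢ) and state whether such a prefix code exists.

1.03125; no

With common denominator 2^5 = 32: Σ 2^(−ℓᵢ) = 2/32 + 8/32 + 2/32 + 8/32 + 2/32 + 1/32 + 8/32 + 2/32 = 33/32 = 1.03125.
Kraft's inequality requires Σ ≤ 1; here Σ = 1.03125 > 1, so no such prefix code exists.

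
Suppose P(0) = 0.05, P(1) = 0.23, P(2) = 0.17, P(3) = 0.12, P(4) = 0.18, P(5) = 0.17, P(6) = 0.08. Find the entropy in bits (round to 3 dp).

2.677 bits

H = −Σ pᵢ log₂ pᵢ.
−0.05·log₂(0.05) = 0.2161
−0.23·log₂(0.23) = 0.4877
−0.17·log₂(0.17) = 0.4346
−0.12·log₂(0.12) = 0.3671
−0.18·log₂(0.18) = 0.4453
−0.17·log₂(0.17) = 0.4346
−0.08·log₂(0.08) = 0.2915
Sum ≈ 2.6768 → 2.677 bits.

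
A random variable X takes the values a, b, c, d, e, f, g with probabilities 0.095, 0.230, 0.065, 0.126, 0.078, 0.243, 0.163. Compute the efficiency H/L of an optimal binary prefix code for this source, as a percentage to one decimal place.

99.4%

Entropy H = −Σ p log₂ p ≈ 2.6528 bits.
Huffman merges: 13/200+39/500→143/1000; 19/200+63/500→221/1000; 143/1000+163/1000→153/500; 221/1000+23/100→451/1000; 243/1000+153/500→549/1000; 451/1000+549/1000→1. L = 267/100 ≈ 2.6700.
Efficiency = H/L = 2.6528/2.6700 = 99.4%.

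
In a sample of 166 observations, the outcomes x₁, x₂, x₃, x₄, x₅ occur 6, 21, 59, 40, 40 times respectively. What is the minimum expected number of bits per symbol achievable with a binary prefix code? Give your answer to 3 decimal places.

Probabilities are the counts divided by 166.
Repeatedly combine the two least-probable nodes; the expected code length is the sum of the merged weights.
merge 3/83 + 21/166 → 27/166
merge 27/166 + 20/83 → 67/166
merge 20/83 + 59/166 → 99/166
merge 67/166 + 99/166 → 1
L = 27/166 + 67/166 + 99/166 + 1 = 359/166 ≈ 2.163 bits/symbol.

2.163 bits/symbol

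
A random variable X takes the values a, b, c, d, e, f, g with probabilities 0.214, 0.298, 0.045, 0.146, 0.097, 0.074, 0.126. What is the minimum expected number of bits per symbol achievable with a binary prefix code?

Repeatedly combine the two least-probable nodes; the expected code length is the sum of the merged weights.
merge 9/200 + 37/500 → 119/1000
merge 97/1000 + 119/1000 → 27/125
merge 63/500 + 73/500 → 34/125
merge 107/500 + 27/125 → 43/100
merge 34/125 + 149/500 → 57/100
merge 43/100 + 57/100 → 1
L = 119/1000 + 27/125 + 34/125 + 43/100 + 57/100 + 1 = 2607/1000 = 2.607 bits/symbol.

2.607 bits/symbol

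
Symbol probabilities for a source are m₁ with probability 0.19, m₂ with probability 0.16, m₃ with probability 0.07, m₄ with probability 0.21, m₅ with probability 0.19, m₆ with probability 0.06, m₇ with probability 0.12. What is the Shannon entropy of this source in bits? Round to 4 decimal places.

H = −Σ pᵢ log₂ pᵢ.
−0.19·log₂(0.19) = 0.4552
−0.16·log₂(0.16) = 0.4230
−0.07·log₂(0.07) = 0.2686
−0.21·log₂(0.21) = 0.4728
−0.19·log₂(0.19) = 0.4552
−0.06·log₂(0.06) = 0.2435
−0.12·log₂(0.12) = 0.3671
Sum ≈ 2.6854 → 2.6854 bits.

2.6854 bits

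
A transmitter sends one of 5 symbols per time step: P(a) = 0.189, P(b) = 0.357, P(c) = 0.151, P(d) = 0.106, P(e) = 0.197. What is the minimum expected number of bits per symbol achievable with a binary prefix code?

Repeatedly combine the two least-probable nodes; the expected code length is the sum of the merged weights.
merge 53/500 + 151/1000 → 257/1000
merge 189/1000 + 197/1000 → 193/500
merge 257/1000 + 357/1000 → 307/500
merge 193/500 + 307/500 → 1
L = 257/1000 + 193/500 + 307/500 + 1 = 2257/1000 = 2.257 bits/symbol.

2.257 bits/symbol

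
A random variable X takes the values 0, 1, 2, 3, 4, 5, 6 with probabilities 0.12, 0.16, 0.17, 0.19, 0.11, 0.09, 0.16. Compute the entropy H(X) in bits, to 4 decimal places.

2.7659 bits

H = −Σ pᵢ log₂ pᵢ.
−0.12·log₂(0.12) = 0.3671
−0.16·log₂(0.16) = 0.4230
−0.17·log₂(0.17) = 0.4346
−0.19·log₂(0.19) = 0.4552
−0.11·log₂(0.11) = 0.3503
−0.09·log₂(0.09) = 0.3127
−0.16·log₂(0.16) = 0.4230
Sum ≈ 2.7659 → 2.7659 bits.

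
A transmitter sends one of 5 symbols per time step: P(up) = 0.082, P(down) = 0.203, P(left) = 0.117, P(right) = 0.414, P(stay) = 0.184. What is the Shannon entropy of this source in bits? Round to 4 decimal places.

H = −Σ pᵢ log₂ pᵢ.
−0.082·log₂(0.082) = 0.2959
−0.203·log₂(0.203) = 0.4670
−0.117·log₂(0.117) = 0.3622
−0.414·log₂(0.414) = 0.5267
−0.184·log₂(0.184) = 0.4494
Sum ≈ 2.1011 → 2.1011 bits.

2.1011 bits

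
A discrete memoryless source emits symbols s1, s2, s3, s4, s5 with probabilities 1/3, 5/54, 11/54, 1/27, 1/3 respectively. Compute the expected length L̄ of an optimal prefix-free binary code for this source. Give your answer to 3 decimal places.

Repeatedly combine the two least-probable nodes; the expected code length is the sum of the merged weights.
merge 1/27 + 5/54 → 7/54
merge 7/54 + 11/54 → 1/3
merge 1/3 + 1/3 → 2/3
merge 1/3 + 2/3 → 1
L = 7/54 + 1/3 + 2/3 + 1 = 115/54 ≈ 2.130 bits/symbol.

2.130 bits/symbol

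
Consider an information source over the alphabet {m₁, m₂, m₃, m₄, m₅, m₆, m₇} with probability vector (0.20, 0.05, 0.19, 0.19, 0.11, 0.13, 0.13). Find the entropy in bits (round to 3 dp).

2.707 bits

H = −Σ pᵢ log₂ pᵢ.
−0.20·log₂(0.20) = 0.4644
−0.05·log₂(0.05) = 0.2161
−0.19·log₂(0.19) = 0.4552
−0.19·log₂(0.19) = 0.4552
−0.11·log₂(0.11) = 0.3503
−0.13·log₂(0.13) = 0.3826
−0.13·log₂(0.13) = 0.3826
Sum ≈ 2.7065 → 2.707 bits.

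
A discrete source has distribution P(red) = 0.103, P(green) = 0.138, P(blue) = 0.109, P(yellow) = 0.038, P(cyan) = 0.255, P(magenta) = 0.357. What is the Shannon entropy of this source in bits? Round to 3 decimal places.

2.293 bits

H = −Σ pᵢ log₂ pᵢ.
−0.103·log₂(0.103) = 0.3378
−0.138·log₂(0.138) = 0.3943
−0.109·log₂(0.109) = 0.3485
−0.038·log₂(0.038) = 0.1793
−0.255·log₂(0.255) = 0.5027
−0.357·log₂(0.357) = 0.5305
Sum ≈ 2.2931 → 2.293 bits.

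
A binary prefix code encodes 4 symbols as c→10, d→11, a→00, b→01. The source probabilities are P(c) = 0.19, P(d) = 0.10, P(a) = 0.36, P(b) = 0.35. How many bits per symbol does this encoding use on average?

2 bits/symbol

L̄ = Σ pᵢ·ℓᵢ = 0.19·2 + 0.10·2 + 0.36·2 + 0.35·2 = 2 bits/symbol.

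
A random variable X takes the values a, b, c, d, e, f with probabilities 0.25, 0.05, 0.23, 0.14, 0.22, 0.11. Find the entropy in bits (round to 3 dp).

H = −Σ pᵢ log₂ pᵢ.
−0.25·log₂(0.25) = 0.5000
−0.05·log₂(0.05) = 0.2161
−0.23·log₂(0.23) = 0.4877
−0.14·log₂(0.14) = 0.3971
−0.22·log₂(0.22) = 0.4806
−0.11·log₂(0.11) = 0.3503
Sum ≈ 2.4317 → 2.432 bits.

2.432 bits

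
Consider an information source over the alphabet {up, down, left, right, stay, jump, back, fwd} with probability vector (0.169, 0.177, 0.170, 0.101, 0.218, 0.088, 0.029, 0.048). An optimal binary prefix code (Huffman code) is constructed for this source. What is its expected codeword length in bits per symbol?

Repeatedly combine the two least-probable nodes; the expected code length is the sum of the merged weights.
merge 29/1000 + 6/125 → 77/1000
merge 77/1000 + 11/125 → 33/200
merge 101/1000 + 33/200 → 133/500
merge 169/1000 + 17/100 → 339/1000
merge 177/1000 + 109/500 → 79/200
merge 133/500 + 339/1000 → 121/200
merge 79/200 + 121/200 → 1
L = 77/1000 + 33/200 + 133/500 + 339/1000 + 79/200 + 121/200 + 1 = 2847/1000 = 2.847 bits/symbol.

2.847 bits/symbol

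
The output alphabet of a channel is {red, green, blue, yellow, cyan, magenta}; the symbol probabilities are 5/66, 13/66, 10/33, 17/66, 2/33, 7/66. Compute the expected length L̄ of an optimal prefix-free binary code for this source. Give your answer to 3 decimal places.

Repeatedly combine the two least-probable nodes; the expected code length is the sum of the merged weights.
merge 2/33 + 5/66 → 3/22
merge 7/66 + 3/22 → 8/33
merge 13/66 + 8/33 → 29/66
merge 17/66 + 10/33 → 37/66
merge 29/66 + 37/66 → 1
L = 3/22 + 8/33 + 29/66 + 37/66 + 1 = 157/66 ≈ 2.379 bits/symbol.

2.379 bits/symbol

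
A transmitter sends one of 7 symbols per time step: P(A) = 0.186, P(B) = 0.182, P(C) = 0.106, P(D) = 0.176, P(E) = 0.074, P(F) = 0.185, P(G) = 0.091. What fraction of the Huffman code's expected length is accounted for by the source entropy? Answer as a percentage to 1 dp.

97.6%

Entropy H = −Σ p log₂ p ≈ 2.7260 bits.
Huffman merges: 37/500+91/1000→33/200; 53/500+33/200→271/1000; 22/125+91/500→179/500; 37/200+93/500→371/1000; 271/1000+179/500→629/1000; 371/1000+629/1000→1. L = 1397/500 ≈ 2.7940.
Efficiency = H/L = 2.7260/2.7940 = 97.6%.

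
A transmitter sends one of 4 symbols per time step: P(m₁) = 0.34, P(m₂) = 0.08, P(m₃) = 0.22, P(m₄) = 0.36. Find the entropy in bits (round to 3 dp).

H = −Σ pᵢ log₂ pᵢ.
−0.34·log₂(0.34) = 0.5292
−0.08·log₂(0.08) = 0.2915
−0.22·log₂(0.22) = 0.4806
−0.36·log₂(0.36) = 0.5306
Sum ≈ 1.8319 → 1.832 bits.

1.832 bits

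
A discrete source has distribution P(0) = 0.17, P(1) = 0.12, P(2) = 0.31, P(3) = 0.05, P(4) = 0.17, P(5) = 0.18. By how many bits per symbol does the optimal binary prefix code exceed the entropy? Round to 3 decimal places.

Entropy H = −Σ p log₂ p ≈ 2.4214 bits.
Huffman merges: 1/20+3/25→17/100; 17/100+17/100→17/50; 17/100+9/50→7/20; 31/100+17/50→13/20; 7/20+13/20→1. L = 251/100 ≈ 2.5100.
L − H = 2.5100 − 2.4214 = 0.089 bits.

0.089 bits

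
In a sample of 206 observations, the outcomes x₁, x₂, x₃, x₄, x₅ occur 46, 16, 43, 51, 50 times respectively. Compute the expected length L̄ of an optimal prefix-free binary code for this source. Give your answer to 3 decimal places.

Probabilities are the counts divided by 206.
Repeatedly combine the two least-probable nodes; the expected code length is the sum of the merged weights.
merge 8/103 + 43/206 → 59/206
merge 23/103 + 25/103 → 48/103
merge 51/206 + 59/206 → 55/103
merge 48/103 + 55/103 → 1
L = 59/206 + 48/103 + 55/103 + 1 = 471/206 ≈ 2.286 bits/symbol.

2.286 bits/symbol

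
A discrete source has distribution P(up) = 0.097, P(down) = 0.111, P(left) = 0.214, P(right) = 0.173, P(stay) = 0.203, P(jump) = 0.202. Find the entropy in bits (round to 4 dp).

H = −Σ pᵢ log₂ pᵢ.
−0.097·log₂(0.097) = 0.3265
−0.111·log₂(0.111) = 0.3520
−0.214·log₂(0.214) = 0.4760
−0.173·log₂(0.173) = 0.4379
−0.203·log₂(0.203) = 0.4670
−0.202·log₂(0.202) = 0.4661
Sum ≈ 2.5255 → 2.5255 bits.

2.5255 bits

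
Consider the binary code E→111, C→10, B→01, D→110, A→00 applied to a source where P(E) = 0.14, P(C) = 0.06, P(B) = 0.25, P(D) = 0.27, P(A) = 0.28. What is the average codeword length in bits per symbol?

L̄ = Σ pᵢ·ℓᵢ = 0.14·3 + 0.06·2 + 0.25·2 + 0.27·3 + 0.28·2 = 2.41 bits/symbol.

2.41 bits/symbol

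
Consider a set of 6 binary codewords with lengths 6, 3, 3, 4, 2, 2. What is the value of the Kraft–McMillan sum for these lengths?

0.828125

With common denominator 2^6 = 64: Σ 2^(−ℓᵢ) = 1/64 + 8/64 + 8/64 + 4/64 + 16/64 + 16/64 = 53/64 = 0.828125.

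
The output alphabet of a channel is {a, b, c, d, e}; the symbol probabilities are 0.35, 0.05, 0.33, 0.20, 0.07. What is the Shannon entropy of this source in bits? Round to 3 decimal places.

H = −Σ pᵢ log₂ pᵢ.
−0.35·log₂(0.35) = 0.5301
−0.05·log₂(0.05) = 0.2161
−0.33·log₂(0.33) = 0.5278
−0.20·log₂(0.20) = 0.4644
−0.07·log₂(0.07) = 0.2686
Sum ≈ 2.0070 → 2.007 bits.

2.007 bits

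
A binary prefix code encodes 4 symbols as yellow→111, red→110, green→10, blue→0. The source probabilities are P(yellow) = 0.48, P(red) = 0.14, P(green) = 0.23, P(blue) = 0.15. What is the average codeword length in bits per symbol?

2.47 bits/symbol

L̄ = Σ pᵢ·ℓᵢ = 0.48·3 + 0.14·3 + 0.23·2 + 0.15·1 = 2.47 bits/symbol.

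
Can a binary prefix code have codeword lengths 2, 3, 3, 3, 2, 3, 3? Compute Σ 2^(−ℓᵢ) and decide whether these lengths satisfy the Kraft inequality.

1.125; no

With common denominator 2^3 = 8: Σ 2^(−ℓᵢ) = 2/8 + 1/8 + 1/8 + 1/8 + 2/8 + 1/8 + 1/8 = 9/8 = 1.125.
Kraft's inequality requires Σ ≤ 1; here Σ = 1.125 > 1, so no such prefix code exists.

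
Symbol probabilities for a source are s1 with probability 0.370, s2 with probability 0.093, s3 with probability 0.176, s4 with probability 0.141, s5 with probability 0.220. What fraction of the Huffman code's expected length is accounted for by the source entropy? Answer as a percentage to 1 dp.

97.1%

Entropy H = −Σ p log₂ p ≈ 2.1696 bits.
Huffman merges: 93/1000+141/1000→117/500; 22/125+11/50→99/250; 117/500+37/100→151/250; 99/250+151/250→1. L = 1117/500 ≈ 2.2340.
Efficiency = H/L = 2.1696/2.2340 = 97.1%.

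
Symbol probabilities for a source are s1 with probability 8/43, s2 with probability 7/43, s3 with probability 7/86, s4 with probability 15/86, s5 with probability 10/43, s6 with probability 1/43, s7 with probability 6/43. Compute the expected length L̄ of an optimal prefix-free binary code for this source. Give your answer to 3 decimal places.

2.686 bits/symbol

Repeatedly combine the two least-probable nodes; the expected code length is the sum of the merged weights.
merge 1/43 + 7/86 → 9/86
merge 9/86 + 6/43 → 21/86
merge 7/43 + 15/86 → 29/86
merge 8/43 + 10/43 → 18/43
merge 21/86 + 29/86 → 25/43
merge 18/43 + 25/43 → 1
L = 9/86 + 21/86 + 29/86 + 18/43 + 25/43 + 1 = 231/86 ≈ 2.686 bits/symbol.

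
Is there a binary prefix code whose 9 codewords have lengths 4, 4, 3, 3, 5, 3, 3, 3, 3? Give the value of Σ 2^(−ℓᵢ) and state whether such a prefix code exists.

0.90625; yes

With common denominator 2^5 = 32: Σ 2^(−ℓᵢ) = 2/32 + 2/32 + 4/32 + 4/32 + 1/32 + 4/32 + 4/32 + 4/32 + 4/32 = 29/32 = 0.90625.
Kraft's inequality requires Σ ≤ 1; here Σ = 0.90625 ≤ 1, so such a prefix code exists.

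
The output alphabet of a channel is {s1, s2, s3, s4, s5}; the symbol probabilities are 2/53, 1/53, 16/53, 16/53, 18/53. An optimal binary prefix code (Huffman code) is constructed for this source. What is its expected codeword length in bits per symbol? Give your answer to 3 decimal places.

Repeatedly combine the two least-probable nodes; the expected code length is the sum of the merged weights.
merge 1/53 + 2/53 → 3/53
merge 3/53 + 16/53 → 19/53
merge 16/53 + 18/53 → 34/53
merge 19/53 + 34/53 → 1
L = 3/53 + 19/53 + 34/53 + 1 = 109/53 ≈ 2.057 bits/symbol.

2.057 bits/symbol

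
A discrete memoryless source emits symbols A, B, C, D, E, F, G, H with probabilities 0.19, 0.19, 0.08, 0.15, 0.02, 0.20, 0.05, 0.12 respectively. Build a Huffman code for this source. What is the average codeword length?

2.83 bits/symbol

Repeatedly combine the two least-probable nodes; the expected code length is the sum of the merged weights.
merge 1/50 + 1/20 → 7/100
merge 7/100 + 2/25 → 3/20
merge 3/25 + 3/20 → 27/100
merge 3/20 + 19/100 → 17/50
merge 19/100 + 1/5 → 39/100
merge 27/100 + 17/50 → 61/100
merge 39/100 + 61/100 → 1
L = 7/100 + 3/20 + 27/100 + 17/50 + 39/100 + 61/100 + 1 = 283/100 = 2.83 bits/symbol.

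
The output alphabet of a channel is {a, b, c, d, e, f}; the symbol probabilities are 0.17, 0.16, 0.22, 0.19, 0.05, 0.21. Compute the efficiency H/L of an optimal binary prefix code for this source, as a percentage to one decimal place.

96.6%

Entropy H = −Σ p log₂ p ≈ 2.4823 bits.
Huffman merges: 1/20+4/25→21/100; 17/100+19/100→9/25; 21/100+21/100→21/50; 11/50+9/25→29/50; 21/50+29/50→1. L = 257/100 ≈ 2.5700.
Efficiency = H/L = 2.4823/2.5700 = 96.6%.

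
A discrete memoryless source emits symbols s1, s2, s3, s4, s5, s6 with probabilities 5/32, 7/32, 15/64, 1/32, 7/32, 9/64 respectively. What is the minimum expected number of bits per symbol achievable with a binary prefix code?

Repeatedly combine the two least-probable nodes; the expected code length is the sum of the merged weights.
merge 1/32 + 9/64 → 11/64
merge 5/32 + 11/64 → 21/64
merge 7/32 + 7/32 → 7/16
merge 15/64 + 21/64 → 9/16
merge 7/16 + 9/16 → 1
L = 11/64 + 21/64 + 7/16 + 9/16 + 1 = 5/2 = 2.5 bits/symbol.

2.5 bits/symbol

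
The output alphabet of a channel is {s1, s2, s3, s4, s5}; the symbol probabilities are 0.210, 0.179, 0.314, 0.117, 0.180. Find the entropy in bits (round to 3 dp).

2.249 bits

H = −Σ pᵢ log₂ pᵢ.
−0.210·log₂(0.210) = 0.4728
−0.179·log₂(0.179) = 0.4443
−0.314·log₂(0.314) = 0.5247
−0.117·log₂(0.117) = 0.3622
−0.180·log₂(0.180) = 0.4453
Sum ≈ 2.2493 → 2.249 bits.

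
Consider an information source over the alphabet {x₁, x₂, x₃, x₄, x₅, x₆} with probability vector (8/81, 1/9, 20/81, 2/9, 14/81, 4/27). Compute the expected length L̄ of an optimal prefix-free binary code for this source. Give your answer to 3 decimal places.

2.531 bits/symbol

Repeatedly combine the two least-probable nodes; the expected code length is the sum of the merged weights.
merge 8/81 + 1/9 → 17/81
merge 4/27 + 14/81 → 26/81
merge 17/81 + 2/9 → 35/81
merge 20/81 + 26/81 → 46/81
merge 35/81 + 46/81 → 1
L = 17/81 + 26/81 + 35/81 + 46/81 + 1 = 205/81 ≈ 2.531 bits/symbol.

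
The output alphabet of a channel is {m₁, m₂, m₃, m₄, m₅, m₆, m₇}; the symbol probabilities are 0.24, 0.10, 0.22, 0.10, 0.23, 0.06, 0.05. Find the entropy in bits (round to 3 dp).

2.586 bits

H = −Σ pᵢ log₂ pᵢ.
−0.24·log₂(0.24) = 0.4941
−0.10·log₂(0.10) = 0.3322
−0.22·log₂(0.22) = 0.4806
−0.10·log₂(0.10) = 0.3322
−0.23·log₂(0.23) = 0.4877
−0.06·log₂(0.06) = 0.2435
−0.05·log₂(0.05) = 0.2161
Sum ≈ 2.5864 → 2.586 bits.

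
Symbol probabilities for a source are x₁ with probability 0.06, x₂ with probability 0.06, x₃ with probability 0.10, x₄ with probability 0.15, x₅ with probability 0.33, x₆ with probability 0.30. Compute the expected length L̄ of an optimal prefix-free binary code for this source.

Repeatedly combine the two least-probable nodes; the expected code length is the sum of the merged weights.
merge 3/50 + 3/50 → 3/25
merge 1/10 + 3/25 → 11/50
merge 3/20 + 11/50 → 37/100
merge 3/10 + 33/100 → 63/100
merge 37/100 + 63/100 → 1
L = 3/25 + 11/50 + 37/100 + 63/100 + 1 = 117/50 = 2.34 bits/symbol.

2.34 bits/symbol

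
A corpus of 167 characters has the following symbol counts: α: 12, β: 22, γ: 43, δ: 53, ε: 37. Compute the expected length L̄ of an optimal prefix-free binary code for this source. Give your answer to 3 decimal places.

Probabilities are the counts divided by 167.
Repeatedly combine the two least-probable nodes; the expected code length is the sum of the merged weights.
merge 12/167 + 22/167 → 34/167
merge 34/167 + 37/167 → 71/167
merge 43/167 + 53/167 → 96/167
merge 71/167 + 96/167 → 1
L = 34/167 + 71/167 + 96/167 + 1 = 368/167 ≈ 2.204 bits/symbol.

2.204 bits/symbol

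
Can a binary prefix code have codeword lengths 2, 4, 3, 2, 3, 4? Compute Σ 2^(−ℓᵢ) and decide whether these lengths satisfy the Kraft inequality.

0.875; yes

With common denominator 2^4 = 16: Σ 2^(−ℓᵢ) = 4/16 + 1/16 + 2/16 + 4/16 + 2/16 + 1/16 = 14/16 = 0.875.
Kraft's inequality requires Σ ≤ 1; here Σ = 0.875 ≤ 1, so such a prefix code exists.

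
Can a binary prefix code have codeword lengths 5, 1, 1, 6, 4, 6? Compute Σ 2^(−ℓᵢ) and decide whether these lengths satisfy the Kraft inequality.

1.125; no

With common denominator 2^6 = 64: Σ 2^(−ℓᵢ) = 2/64 + 32/64 + 32/64 + 1/64 + 4/64 + 1/64 = 72/64 = 1.125.
Kraft's inequality requires Σ ≤ 1; here Σ = 1.125 > 1, so no such prefix code exists.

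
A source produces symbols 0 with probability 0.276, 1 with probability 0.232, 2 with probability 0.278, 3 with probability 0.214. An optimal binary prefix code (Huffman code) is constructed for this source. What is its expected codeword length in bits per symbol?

Repeatedly combine the two least-probable nodes; the expected code length is the sum of the merged weights.
merge 107/500 + 29/125 → 223/500
merge 69/250 + 139/500 → 277/500
merge 223/500 + 277/500 → 1
L = 223/500 + 277/500 + 1 = 2 bits/symbol.

2 bits/symbol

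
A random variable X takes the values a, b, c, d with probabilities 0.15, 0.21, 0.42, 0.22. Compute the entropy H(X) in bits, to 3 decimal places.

H = −Σ pᵢ log₂ pᵢ.
−0.15·log₂(0.15) = 0.4105
−0.21·log₂(0.21) = 0.4728
−0.42·log₂(0.42) = 0.5256
−0.22·log₂(0.22) = 0.4806
Sum ≈ 1.8896 → 1.890 bits.

1.890 bits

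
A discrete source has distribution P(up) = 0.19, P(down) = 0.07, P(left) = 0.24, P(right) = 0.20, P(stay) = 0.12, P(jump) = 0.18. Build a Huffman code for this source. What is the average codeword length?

2.56 bits/symbol

Repeatedly combine the two least-probable nodes; the expected code length is the sum of the merged weights.
merge 7/100 + 3/25 → 19/100
merge 9/50 + 19/100 → 37/100
merge 19/100 + 1/5 → 39/100
merge 6/25 + 37/100 → 61/100
merge 39/100 + 61/100 → 1
L = 19/100 + 37/100 + 39/100 + 61/100 + 1 = 64/25 = 2.56 bits/symbol.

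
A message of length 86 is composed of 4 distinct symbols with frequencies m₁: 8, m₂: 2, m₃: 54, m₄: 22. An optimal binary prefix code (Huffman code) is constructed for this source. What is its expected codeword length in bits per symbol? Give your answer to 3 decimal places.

1.488 bits/symbol

Probabilities are the counts divided by 86.
Repeatedly combine the two least-probable nodes; the expected code length is the sum of the merged weights.
merge 1/43 + 4/43 → 5/43
merge 5/43 + 11/43 → 16/43
merge 16/43 + 27/43 → 1
L = 5/43 + 16/43 + 1 = 64/43 ≈ 1.488 bits/symbol.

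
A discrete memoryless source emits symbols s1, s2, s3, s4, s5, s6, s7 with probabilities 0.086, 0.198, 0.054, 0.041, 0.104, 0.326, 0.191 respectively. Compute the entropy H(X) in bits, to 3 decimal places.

2.506 bits

H = −Σ pᵢ log₂ pᵢ.
−0.086·log₂(0.086) = 0.3044
−0.198·log₂(0.198) = 0.4626
−0.054·log₂(0.054) = 0.2274
−0.041·log₂(0.041) = 0.1889
−0.104·log₂(0.104) = 0.3396
−0.326·log₂(0.326) = 0.5272
−0.191·log₂(0.191) = 0.4562
Sum ≈ 2.5063 → 2.506 bits.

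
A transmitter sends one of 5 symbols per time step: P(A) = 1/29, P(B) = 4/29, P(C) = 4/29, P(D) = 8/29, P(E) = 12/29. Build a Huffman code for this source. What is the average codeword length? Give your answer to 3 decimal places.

2.069 bits/symbol

Repeatedly combine the two least-probable nodes; the expected code length is the sum of the merged weights.
merge 1/29 + 4/29 → 5/29
merge 4/29 + 5/29 → 9/29
merge 8/29 + 9/29 → 17/29
merge 12/29 + 17/29 → 1
L = 5/29 + 9/29 + 17/29 + 1 = 60/29 ≈ 2.069 bits/symbol.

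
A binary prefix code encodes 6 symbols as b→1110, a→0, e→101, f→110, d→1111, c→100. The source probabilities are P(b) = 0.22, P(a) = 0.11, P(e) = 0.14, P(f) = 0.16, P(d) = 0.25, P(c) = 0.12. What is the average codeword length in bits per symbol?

3.25 bits/symbol

L̄ = Σ pᵢ·ℓᵢ = 0.22·4 + 0.11·1 + 0.14·3 + 0.16·3 + 0.25·4 + 0.12·3 = 3.25 bits/symbol.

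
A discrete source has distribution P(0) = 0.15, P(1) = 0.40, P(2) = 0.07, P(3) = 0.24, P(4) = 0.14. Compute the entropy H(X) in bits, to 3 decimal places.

2.099 bits

H = −Σ pᵢ log₂ pᵢ.
−0.15·log₂(0.15) = 0.4105
−0.40·log₂(0.40) = 0.5288
−0.07·log₂(0.07) = 0.2686
−0.24·log₂(0.24) = 0.4941
−0.14·log₂(0.14) = 0.3971
Sum ≈ 2.0991 → 2.099 bits.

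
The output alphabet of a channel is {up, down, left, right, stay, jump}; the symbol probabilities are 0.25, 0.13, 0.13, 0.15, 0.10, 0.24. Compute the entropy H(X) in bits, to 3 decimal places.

2.502 bits

H = −Σ pᵢ log₂ pᵢ.
−0.25·log₂(0.25) = 0.5000
−0.13·log₂(0.13) = 0.3826
−0.13·log₂(0.13) = 0.3826
−0.15·log₂(0.15) = 0.4105
−0.10·log₂(0.10) = 0.3322
−0.24·log₂(0.24) = 0.4941
Sum ≈ 2.5022 → 2.502 bits.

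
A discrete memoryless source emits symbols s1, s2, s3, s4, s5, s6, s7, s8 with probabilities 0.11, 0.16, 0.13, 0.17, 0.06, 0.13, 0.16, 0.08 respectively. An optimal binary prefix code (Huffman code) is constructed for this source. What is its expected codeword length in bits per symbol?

2.97 bits/symbol

Repeatedly combine the two least-probable nodes; the expected code length is the sum of the merged weights.
merge 3/50 + 2/25 → 7/50
merge 11/100 + 13/100 → 6/25
merge 13/100 + 7/50 → 27/100
merge 4/25 + 4/25 → 8/25
merge 17/100 + 6/25 → 41/100
merge 27/100 + 8/25 → 59/100
merge 41/100 + 59/100 → 1
L = 7/50 + 6/25 + 27/100 + 8/25 + 41/100 + 59/100 + 1 = 297/100 = 2.97 bits/symbol.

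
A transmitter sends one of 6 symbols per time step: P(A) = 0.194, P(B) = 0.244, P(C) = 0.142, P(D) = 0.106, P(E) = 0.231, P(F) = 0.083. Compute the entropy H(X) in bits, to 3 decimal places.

H = −Σ pᵢ log₂ pᵢ.
−0.194·log₂(0.194) = 0.4590
−0.244·log₂(0.244) = 0.4966
−0.142·log₂(0.142) = 0.3999
−0.106·log₂(0.106) = 0.3432
−0.231·log₂(0.231) = 0.4883
−0.083·log₂(0.083) = 0.2980
Sum ≈ 2.4850 → 2.485 bits.

2.485 bits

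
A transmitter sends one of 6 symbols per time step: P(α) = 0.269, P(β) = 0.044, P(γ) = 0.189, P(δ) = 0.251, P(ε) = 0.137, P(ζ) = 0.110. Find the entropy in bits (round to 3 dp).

2.406 bits

H = −Σ pᵢ log₂ pᵢ.
−0.269·log₂(0.269) = 0.5096
−0.044·log₂(0.044) = 0.1983
−0.189·log₂(0.189) = 0.4543
−0.251·log₂(0.251) = 0.5006
−0.137·log₂(0.137) = 0.3929
−0.110·log₂(0.110) = 0.3503
Sum ≈ 2.4058 → 2.406 bits.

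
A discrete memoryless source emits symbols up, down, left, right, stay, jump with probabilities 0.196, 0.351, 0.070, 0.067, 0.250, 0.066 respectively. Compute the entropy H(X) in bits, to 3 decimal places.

H = −Σ pᵢ log₂ pᵢ.
−0.196·log₂(0.196) = 0.4608
−0.351·log₂(0.351) = 0.5302
−0.070·log₂(0.070) = 0.2686
−0.067·log₂(0.067) = 0.2613
−0.250·log₂(0.250) = 0.5000
−0.066·log₂(0.066) = 0.2588
Sum ≈ 2.2796 → 2.280 bits.

2.280 bits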